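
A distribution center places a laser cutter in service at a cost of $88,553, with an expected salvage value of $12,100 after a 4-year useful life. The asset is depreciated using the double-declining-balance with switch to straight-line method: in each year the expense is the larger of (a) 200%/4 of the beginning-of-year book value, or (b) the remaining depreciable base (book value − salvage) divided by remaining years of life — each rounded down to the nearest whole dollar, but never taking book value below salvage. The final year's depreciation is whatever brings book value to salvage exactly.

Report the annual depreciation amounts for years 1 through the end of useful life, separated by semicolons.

$44,276; $22,138; $10,039; $0

Depreciable base = $88,553 − $12,100 = $76,453.
Year 1: DB = ⌊$88,553 × 200%/4⌋ = $44,276; SL = ⌊$76,453/4⌋ = $19,113 → take DB $44,276. Book value $44,277.
Year 2: DB = ⌊$44,277 × 200%/4⌋ = $22,138; SL = ⌊$32,177/3⌋ = $10,725 → take DB $22,138. Book value $22,139.
Year 3: DB = ⌊$22,139 × 200%/4⌋ = $11,069; SL = ⌊$10,039/2⌋ = $5,019 → take DB $11,069, capped at $10,039. Book value $12,100.
Year 4 (final): $12,100 − $12,100 = $0. Book value $12,100.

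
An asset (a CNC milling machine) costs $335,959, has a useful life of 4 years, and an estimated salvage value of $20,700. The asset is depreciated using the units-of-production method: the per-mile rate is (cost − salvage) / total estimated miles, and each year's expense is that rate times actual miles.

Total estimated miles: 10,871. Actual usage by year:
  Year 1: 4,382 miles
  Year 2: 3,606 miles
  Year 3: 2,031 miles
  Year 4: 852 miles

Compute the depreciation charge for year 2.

Depreciable base = $335,959 − $20,700 = $315,259.
Rate = $315,259 / 10,871 miles = $29 per mile.
Year 1: 4,382 × $29 = $127,078. Book value $208,881.
Year 2: 3,606 × $29 = $104,574. Book value $104,307.

$104,574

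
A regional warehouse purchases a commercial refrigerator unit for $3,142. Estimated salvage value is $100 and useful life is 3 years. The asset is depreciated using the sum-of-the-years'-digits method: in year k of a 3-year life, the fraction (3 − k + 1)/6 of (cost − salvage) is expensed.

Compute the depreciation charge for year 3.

Depreciable base = $3,142 − $100 = $3,042.
Sum of the years' digits = 3+2+1 = 6.
Year 1: $3,042 × 3/6 = $1,521. Book value $1,621.
Year 2: $3,042 × 2/6 = $1,014. Book value $607.
Year 3: $3,042 × 1/6 = $507. Book value $100.

$507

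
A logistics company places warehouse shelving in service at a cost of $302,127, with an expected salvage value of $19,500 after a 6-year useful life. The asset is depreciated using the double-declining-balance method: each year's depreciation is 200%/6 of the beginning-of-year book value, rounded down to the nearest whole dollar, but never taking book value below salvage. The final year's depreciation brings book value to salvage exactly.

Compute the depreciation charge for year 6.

Depreciable base = $302,127 − $19,500 = $282,627.
Year 1: ⌊$302,127 × 200%/6⌋ = $100,709. Book value $201,418.
Year 2: ⌊$201,418 × 200%/6⌋ = $67,139. Book value $134,279.
Year 3: ⌊$134,279 × 200%/6⌋ = $44,759. Book value $89,520.
Year 4: ⌊$89,520 × 200%/6⌋ = $29,840. Book value $59,680.
Year 5: ⌊$59,680 × 200%/6⌋ = $19,893. Book value $39,787.
Year 6 (final): $39,787 − $19,500 = $20,287. Book value $19,500.

$20,287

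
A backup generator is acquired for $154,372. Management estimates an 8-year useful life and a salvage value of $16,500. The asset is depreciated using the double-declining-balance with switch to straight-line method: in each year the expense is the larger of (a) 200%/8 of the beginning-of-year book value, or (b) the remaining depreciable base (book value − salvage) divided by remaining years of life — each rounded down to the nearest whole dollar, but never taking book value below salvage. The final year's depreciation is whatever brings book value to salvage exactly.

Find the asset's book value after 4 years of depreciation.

$48,846

Depreciable base = $154,372 − $16,500 = $137,872.
Year 1: DB = ⌊$154,372 × 200%/8⌋ = $38,593; SL = ⌊$137,872/8⌋ = $17,234 → take DB $38,593. Book value $115,779.
Year 2: DB = ⌊$115,779 × 200%/8⌋ = $28,944; SL = ⌊$99,279/7⌋ = $14,182 → take DB $28,944. Book value $86,835.
Year 3: DB = ⌊$86,835 × 200%/8⌋ = $21,708; SL = ⌊$70,335/6⌋ = $11,722 → take DB $21,708. Book value $65,127.
Year 4: DB = ⌊$65,127 × 200%/8⌋ = $16,281; SL = ⌊$48,627/5⌋ = $9,725 → take DB $16,281. Book value $48,846.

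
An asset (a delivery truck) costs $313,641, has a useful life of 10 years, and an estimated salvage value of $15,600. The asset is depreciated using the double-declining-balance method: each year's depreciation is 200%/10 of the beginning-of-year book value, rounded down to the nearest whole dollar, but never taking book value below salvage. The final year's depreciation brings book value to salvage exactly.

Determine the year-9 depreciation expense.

$10,524

Depreciable base = $313,641 − $15,600 = $298,041.
Year 1: ⌊$313,641 × 200%/10⌋ = $62,728. Book value $250,913.
Year 2: ⌊$250,913 × 200%/10⌋ = $50,182. Book value $200,731.
Year 3: ⌊$200,731 × 200%/10⌋ = $40,146. Book value $160,585.
Year 4: ⌊$160,585 × 200%/10⌋ = $32,117. Book value $128,468.
Year 5: ⌊$128,468 × 200%/10⌋ = $25,693. Book value $102,775.
Year 6: ⌊$102,775 × 200%/10⌋ = $20,555. Book value $82,220.
Year 7: ⌊$82,220 × 200%/10⌋ = $16,444. Book value $65,776.
Year 8: ⌊$65,776 × 200%/10⌋ = $13,155. Book value $52,621.
Year 9: ⌊$52,621 × 200%/10⌋ = $10,524. Book value $42,097.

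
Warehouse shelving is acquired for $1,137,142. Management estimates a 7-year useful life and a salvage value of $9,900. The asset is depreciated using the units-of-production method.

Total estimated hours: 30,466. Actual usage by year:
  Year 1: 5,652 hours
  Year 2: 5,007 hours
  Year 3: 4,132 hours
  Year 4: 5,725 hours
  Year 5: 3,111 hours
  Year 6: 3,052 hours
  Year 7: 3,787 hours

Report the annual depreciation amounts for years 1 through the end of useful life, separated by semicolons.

Depreciable base = $1,137,142 − $9,900 = $1,127,242.
Rate = $1,127,242 / 30,466 hours = $37 per hour.
Year 1: 5,652 × $37 = $209,124. Book value $928,018.
Year 2: 5,007 × $37 = $185,259. Book value $742,759.
Year 3: 4,132 × $37 = $152,884. Book value $589,875.
Year 4: 5,725 × $37 = $211,825. Book value $378,050.
Year 5: 3,111 × $37 = $115,107. Book value $262,943.
Year 6: 3,052 × $37 = $112,924. Book value $150,019.
Year 7: 3,787 × $37 = $140,119. Book value $9,900.

$209,124; $185,259; $152,884; $211,825; $115,107; $112,924; $140,119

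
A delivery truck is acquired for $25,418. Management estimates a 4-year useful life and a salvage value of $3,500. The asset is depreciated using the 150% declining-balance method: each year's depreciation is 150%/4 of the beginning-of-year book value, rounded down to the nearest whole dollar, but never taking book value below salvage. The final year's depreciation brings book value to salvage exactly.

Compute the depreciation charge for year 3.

$3,723

Depreciable base = $25,418 − $3,500 = $21,918.
Year 1: ⌊$25,418 × 150%/4⌋ = $9,531. Book value $15,887.
Year 2: ⌊$15,887 × 150%/4⌋ = $5,957. Book value $9,930.
Year 3: ⌊$9,930 × 150%/4⌋ = $3,723. Book value $6,207.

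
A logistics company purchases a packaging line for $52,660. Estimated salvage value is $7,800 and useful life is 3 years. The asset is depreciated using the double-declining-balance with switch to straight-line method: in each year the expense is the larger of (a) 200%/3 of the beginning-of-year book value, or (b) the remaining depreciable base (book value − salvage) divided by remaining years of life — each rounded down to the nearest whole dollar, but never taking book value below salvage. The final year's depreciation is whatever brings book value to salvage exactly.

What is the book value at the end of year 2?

Depreciable base = $52,660 − $7,800 = $44,860.
Year 1: DB = ⌊$52,660 × 200%/3⌋ = $35,106; SL = ⌊$44,860/3⌋ = $14,953 → take DB $35,106. Book value $17,554.
Year 2: DB = ⌊$17,554 × 200%/3⌋ = $11,702; SL = ⌊$9,754/2⌋ = $4,877 → take DB $11,702, capped at $9,754. Book value $7,800.

$7,800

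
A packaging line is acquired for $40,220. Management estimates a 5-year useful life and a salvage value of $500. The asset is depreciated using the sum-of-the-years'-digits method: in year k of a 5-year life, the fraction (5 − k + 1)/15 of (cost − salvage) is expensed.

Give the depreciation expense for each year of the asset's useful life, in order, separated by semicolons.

$13,240; $10,592; $7,944; $5,296; $2,648

Depreciable base = $40,220 − $500 = $39,720.
Sum of the years' digits = 5+4+3+2+1 = 15.
Year 1: $39,720 × 5/15 = $13,240. Book value $26,980.
Year 2: $39,720 × 4/15 = $10,592. Book value $16,388.
Year 3: $39,720 × 3/15 = $7,944. Book value $8,444.
Year 4: $39,720 × 2/15 = $5,296. Book value $3,148.
Year 5: $39,720 × 1/15 = $2,648. Book value $500.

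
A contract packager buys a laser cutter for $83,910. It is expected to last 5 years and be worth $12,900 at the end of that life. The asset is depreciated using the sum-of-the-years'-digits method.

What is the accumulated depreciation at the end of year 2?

Depreciable base = $83,910 − $12,900 = $71,010.
Sum of the years' digits = 5+4+3+2+1 = 15.
Year 1: $71,010 × 5/15 = $23,670. Book value $60,240.
Year 2: $71,010 × 4/15 = $18,936. Book value $41,304.
Accumulated through year 2 = $83,910 − $41,304 = $42,606.

$42,606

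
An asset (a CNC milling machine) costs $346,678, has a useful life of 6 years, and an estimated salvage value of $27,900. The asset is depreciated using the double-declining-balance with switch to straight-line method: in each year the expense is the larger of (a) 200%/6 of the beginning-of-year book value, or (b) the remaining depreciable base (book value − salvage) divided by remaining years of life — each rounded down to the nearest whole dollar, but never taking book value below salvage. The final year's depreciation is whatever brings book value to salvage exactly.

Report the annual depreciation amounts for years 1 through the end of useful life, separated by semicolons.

$115,559; $77,039; $51,360; $34,240; $22,826; $17,754

Depreciable base = $346,678 − $27,900 = $318,778.
Year 1: DB = ⌊$346,678 × 200%/6⌋ = $115,559; SL = ⌊$318,778/6⌋ = $53,129 → take DB $115,559. Book value $231,119.
Year 2: DB = ⌊$231,119 × 200%/6⌋ = $77,039; SL = ⌊$203,219/5⌋ = $40,643 → take DB $77,039. Book value $154,080.
Year 3: DB = ⌊$154,080 × 200%/6⌋ = $51,360; SL = ⌊$126,180/4⌋ = $31,545 → take DB $51,360. Book value $102,720.
Year 4: DB = ⌊$102,720 × 200%/6⌋ = $34,240; SL = ⌊$74,820/3⌋ = $24,940 → take DB $34,240. Book value $68,480.
Year 5: DB = ⌊$68,480 × 200%/6⌋ = $22,826; SL = ⌊$40,580/2⌋ = $20,290 → take DB $22,826. Book value $45,654.
Year 6 (final): $45,654 − $27,900 = $17,754. Book value $27,900.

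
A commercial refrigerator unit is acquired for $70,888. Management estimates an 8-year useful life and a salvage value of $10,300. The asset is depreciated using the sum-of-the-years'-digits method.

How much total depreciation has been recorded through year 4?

$43,758

Depreciable base = $70,888 − $10,300 = $60,588.
Sum of the years' digits = 8+7+6+5+4+3+2+1 = 36.
Year 1: $60,588 × 8/36 = $13,464. Book value $57,424.
Year 2: $60,588 × 7/36 = $11,781. Book value $45,643.
Year 3: $60,588 × 6/36 = $10,098. Book value $35,545.
Year 4: $60,588 × 5/36 = $8,415. Book value $27,130.
Accumulated through year 4 = $70,888 − $27,130 = $43,758.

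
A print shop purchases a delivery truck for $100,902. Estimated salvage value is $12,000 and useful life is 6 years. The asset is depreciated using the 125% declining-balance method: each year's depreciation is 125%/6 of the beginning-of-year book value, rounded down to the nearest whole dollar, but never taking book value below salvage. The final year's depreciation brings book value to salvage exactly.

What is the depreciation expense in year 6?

$19,378

Depreciable base = $100,902 − $12,000 = $88,902.
Year 1: ⌊$100,902 × 125%/6⌋ = $21,021. Book value $79,881.
Year 2: ⌊$79,881 × 125%/6⌋ = $16,641. Book value $63,240.
Year 3: ⌊$63,240 × 125%/6⌋ = $13,175. Book value $50,065.
Year 4: ⌊$50,065 × 125%/6⌋ = $10,430. Book value $39,635.
Year 5: ⌊$39,635 × 125%/6⌋ = $8,257. Book value $31,378.
Year 6 (final): $31,378 − $12,000 = $19,378. Book value $12,000.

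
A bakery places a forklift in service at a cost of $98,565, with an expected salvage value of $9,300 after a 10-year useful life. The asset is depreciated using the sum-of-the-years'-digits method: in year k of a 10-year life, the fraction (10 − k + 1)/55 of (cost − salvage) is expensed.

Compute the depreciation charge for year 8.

$4,869

Depreciable base = $98,565 − $9,300 = $89,265.
Sum of the years' digits = 10+9+8+7+6+5+4+3+2+1 = 55.
Year 1: $89,265 × 10/55 = $16,230. Book value $82,335.
Year 2: $89,265 × 9/55 = $14,607. Book value $67,728.
Year 3: $89,265 × 8/55 = $12,984. Book value $54,744.
Year 4: $89,265 × 7/55 = $11,361. Book value $43,383.
Year 5: $89,265 × 6/55 = $9,738. Book value $33,645.
Year 6: $89,265 × 5/55 = $8,115. Book value $25,530.
Year 7: $89,265 × 4/55 = $6,492. Book value $19,038.
Year 8: $89,265 × 3/55 = $4,869. Book value $14,169.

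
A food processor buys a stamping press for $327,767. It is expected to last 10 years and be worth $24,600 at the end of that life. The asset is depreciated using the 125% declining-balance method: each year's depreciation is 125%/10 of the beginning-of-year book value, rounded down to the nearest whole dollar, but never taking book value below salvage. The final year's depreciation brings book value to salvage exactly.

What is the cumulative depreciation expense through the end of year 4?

$135,634

Depreciable base = $327,767 − $24,600 = $303,167.
Year 1: ⌊$327,767 × 125%/10⌋ = $40,970. Book value $286,797.
Year 2: ⌊$286,797 × 125%/10⌋ = $35,849. Book value $250,948.
Year 3: ⌊$250,948 × 125%/10⌋ = $31,368. Book value $219,580.
Year 4: ⌊$219,580 × 125%/10⌋ = $27,447. Book value $192,133.
Accumulated through year 4 = $327,767 − $192,133 = $135,634.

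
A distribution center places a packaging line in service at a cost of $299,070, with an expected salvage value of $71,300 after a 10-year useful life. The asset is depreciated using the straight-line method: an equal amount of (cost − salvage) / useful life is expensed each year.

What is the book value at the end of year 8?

$116,854

Depreciable base = $299,070 − $71,300 = $227,770.
Annual expense = $227,770 / 10 = $22,777.
End of year 1: book value $276,293.
End of year 2: book value $253,516.
End of year 3: book value $230,739.
End of year 4: book value $207,962.
End of year 5: book value $185,185.
End of year 6: book value $162,408.
End of year 7: book value $139,631.
End of year 8: book value $116,854.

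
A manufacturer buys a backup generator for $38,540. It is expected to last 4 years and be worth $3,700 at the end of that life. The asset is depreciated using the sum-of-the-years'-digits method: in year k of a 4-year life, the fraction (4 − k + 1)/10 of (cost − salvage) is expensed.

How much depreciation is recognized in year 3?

Depreciable base = $38,540 − $3,700 = $34,840.
Sum of the years' digits = 4+3+2+1 = 10.
Year 1: $34,840 × 4/10 = $13,936. Book value $24,604.
Year 2: $34,840 × 3/10 = $10,452. Book value $14,152.
Year 3: $34,840 × 2/10 = $6,968. Book value $7,184.

$6,968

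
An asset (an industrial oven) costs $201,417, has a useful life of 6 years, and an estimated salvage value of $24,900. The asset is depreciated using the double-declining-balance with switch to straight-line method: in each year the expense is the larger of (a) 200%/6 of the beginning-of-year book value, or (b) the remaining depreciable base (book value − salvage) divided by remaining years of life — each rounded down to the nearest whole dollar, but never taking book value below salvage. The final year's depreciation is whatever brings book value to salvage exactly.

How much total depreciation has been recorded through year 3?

Depreciable base = $201,417 − $24,900 = $176,517.
Year 1: DB = ⌊$201,417 × 200%/6⌋ = $67,139; SL = ⌊$176,517/6⌋ = $29,419 → take DB $67,139. Book value $134,278.
Year 2: DB = ⌊$134,278 × 200%/6⌋ = $44,759; SL = ⌊$109,378/5⌋ = $21,875 → take DB $44,759. Book value $89,519.
Year 3: DB = ⌊$89,519 × 200%/6⌋ = $29,839; SL = ⌊$64,619/4⌋ = $16,154 → take DB $29,839. Book value $59,680.
Accumulated through year 3 = $201,417 − $59,680 = $141,737.

$141,737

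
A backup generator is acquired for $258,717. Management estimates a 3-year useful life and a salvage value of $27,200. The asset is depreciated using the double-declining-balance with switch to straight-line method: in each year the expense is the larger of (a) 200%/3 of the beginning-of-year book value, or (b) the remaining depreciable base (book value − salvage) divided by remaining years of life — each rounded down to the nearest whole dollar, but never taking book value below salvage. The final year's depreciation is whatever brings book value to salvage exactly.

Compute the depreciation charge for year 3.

Depreciable base = $258,717 − $27,200 = $231,517.
Year 1: DB = ⌊$258,717 × 200%/3⌋ = $172,478; SL = ⌊$231,517/3⌋ = $77,172 → take DB $172,478. Book value $86,239.
Year 2: DB = ⌊$86,239 × 200%/3⌋ = $57,492; SL = ⌊$59,039/2⌋ = $29,519 → take DB $57,492. Book value $28,747.
Year 3 (final): $28,747 − $27,200 = $1,547. Book value $27,200.

$1,547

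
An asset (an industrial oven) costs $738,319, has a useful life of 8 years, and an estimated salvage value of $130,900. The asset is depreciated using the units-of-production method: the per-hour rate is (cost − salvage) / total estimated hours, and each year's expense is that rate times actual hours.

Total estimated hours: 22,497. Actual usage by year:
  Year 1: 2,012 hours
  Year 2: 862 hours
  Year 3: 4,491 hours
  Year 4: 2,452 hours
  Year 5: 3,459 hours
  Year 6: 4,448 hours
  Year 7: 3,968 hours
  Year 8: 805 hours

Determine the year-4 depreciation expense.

Depreciable base = $738,319 − $130,900 = $607,419.
Rate = $607,419 / 22,497 hours = $27 per hour.
Year 1: 2,012 × $27 = $54,324. Book value $683,995.
Year 2: 862 × $27 = $23,274. Book value $660,721.
Year 3: 4,491 × $27 = $121,257. Book value $539,464.
Year 4: 2,452 × $27 = $66,204. Book value $473,260.

$66,204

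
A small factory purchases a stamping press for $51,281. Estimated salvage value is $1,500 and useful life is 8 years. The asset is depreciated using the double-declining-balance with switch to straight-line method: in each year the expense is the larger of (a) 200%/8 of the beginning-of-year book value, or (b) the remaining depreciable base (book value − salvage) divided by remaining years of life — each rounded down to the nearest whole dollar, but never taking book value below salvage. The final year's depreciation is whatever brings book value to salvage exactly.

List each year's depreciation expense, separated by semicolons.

$12,820; $9,615; $7,211; $5,408; $4,056; $3,557; $3,557; $3,557

Depreciable base = $51,281 − $1,500 = $49,781.
Year 1: DB = ⌊$51,281 × 200%/8⌋ = $12,820; SL = ⌊$49,781/8⌋ = $6,222 → take DB $12,820. Book value $38,461.
Year 2: DB = ⌊$38,461 × 200%/8⌋ = $9,615; SL = ⌊$36,961/7⌋ = $5,280 → take DB $9,615. Book value $28,846.
Year 3: DB = ⌊$28,846 × 200%/8⌋ = $7,211; SL = ⌊$27,346/6⌋ = $4,557 → take DB $7,211. Book value $21,635.
Year 4: DB = ⌊$21,635 × 200%/8⌋ = $5,408; SL = ⌊$20,135/5⌋ = $4,027 → take DB $5,408. Book value $16,227.
Year 5: DB = ⌊$16,227 × 200%/8⌋ = $4,056; SL = ⌊$14,727/4⌋ = $3,681 → take DB $4,056. Book value $12,171.
Year 6: DB = ⌊$12,171 × 200%/8⌋ = $3,042; SL = ⌊$10,671/3⌋ = $3,557 → take SL $3,557. Book value $8,614.
Year 7: DB = ⌊$8,614 × 200%/8⌋ = $2,153; SL = ⌊$7,114/2⌋ = $3,557 → take SL $3,557. Book value $5,057.
Year 8 (final): $5,057 − $1,500 = $3,557. Book value $1,500.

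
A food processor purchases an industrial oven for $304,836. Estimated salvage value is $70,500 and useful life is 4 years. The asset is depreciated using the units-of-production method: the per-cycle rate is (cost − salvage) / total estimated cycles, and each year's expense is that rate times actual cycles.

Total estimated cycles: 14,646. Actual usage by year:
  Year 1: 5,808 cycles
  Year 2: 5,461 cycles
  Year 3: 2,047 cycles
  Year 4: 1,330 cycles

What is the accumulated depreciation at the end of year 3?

$213,056

Depreciable base = $304,836 − $70,500 = $234,336.
Rate = $234,336 / 14,646 cycles = $16 per cycle.
Year 1: 5,808 × $16 = $92,928. Book value $211,908.
Year 2: 5,461 × $16 = $87,376. Book value $124,532.
Year 3: 2,047 × $16 = $32,752. Book value $91,780.
Accumulated through year 3 = $304,836 − $91,780 = $213,056.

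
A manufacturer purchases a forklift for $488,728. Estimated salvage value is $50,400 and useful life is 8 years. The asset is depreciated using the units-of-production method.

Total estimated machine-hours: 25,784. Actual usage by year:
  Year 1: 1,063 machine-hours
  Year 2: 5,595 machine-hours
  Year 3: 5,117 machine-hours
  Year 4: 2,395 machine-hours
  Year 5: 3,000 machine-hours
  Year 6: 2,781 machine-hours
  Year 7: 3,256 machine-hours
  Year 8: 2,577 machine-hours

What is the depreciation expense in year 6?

Depreciable base = $488,728 − $50,400 = $438,328.
Rate = $438,328 / 25,784 machine-hours = $17 per machine-hour.
Year 1: 1,063 × $17 = $18,071. Book value $470,657.
Year 2: 5,595 × $17 = $95,115. Book value $375,542.
Year 3: 5,117 × $17 = $86,989. Book value $288,553.
Year 4: 2,395 × $17 = $40,715. Book value $247,838.
Year 5: 3,000 × $17 = $51,000. Book value $196,838.
Year 6: 2,781 × $17 = $47,277. Book value $149,561.

$47,277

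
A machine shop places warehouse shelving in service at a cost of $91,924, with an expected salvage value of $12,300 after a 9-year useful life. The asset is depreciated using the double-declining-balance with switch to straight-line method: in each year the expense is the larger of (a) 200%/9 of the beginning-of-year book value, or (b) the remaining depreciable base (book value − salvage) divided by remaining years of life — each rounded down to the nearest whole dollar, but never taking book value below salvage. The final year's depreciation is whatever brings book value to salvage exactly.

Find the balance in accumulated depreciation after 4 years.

Depreciable base = $91,924 − $12,300 = $79,624.
Year 1: DB = ⌊$91,924 × 200%/9⌋ = $20,427; SL = ⌊$79,624/9⌋ = $8,847 → take DB $20,427. Book value $71,497.
Year 2: DB = ⌊$71,497 × 200%/9⌋ = $15,888; SL = ⌊$59,197/8⌋ = $7,399 → take DB $15,888. Book value $55,609.
Year 3: DB = ⌊$55,609 × 200%/9⌋ = $12,357; SL = ⌊$43,309/7⌋ = $6,187 → take DB $12,357. Book value $43,252.
Year 4: DB = ⌊$43,252 × 200%/9⌋ = $9,611; SL = ⌊$30,952/6⌋ = $5,158 → take DB $9,611. Book value $33,641.
Accumulated through year 4 = $91,924 − $33,641 = $58,283.

$58,283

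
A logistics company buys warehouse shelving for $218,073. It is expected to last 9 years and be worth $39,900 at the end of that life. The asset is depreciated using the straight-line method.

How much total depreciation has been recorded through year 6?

Depreciable base = $218,073 − $39,900 = $178,173.
Annual expense = $178,173 / 9 = $19,797.
End of year 1: book value $198,276.
End of year 2: book value $178,479.
End of year 3: book value $158,682.
End of year 4: book value $138,885.
End of year 5: book value $119,088.
End of year 6: book value $99,291.
Accumulated through year 6 = $218,073 − $99,291 = $118,782.

$118,782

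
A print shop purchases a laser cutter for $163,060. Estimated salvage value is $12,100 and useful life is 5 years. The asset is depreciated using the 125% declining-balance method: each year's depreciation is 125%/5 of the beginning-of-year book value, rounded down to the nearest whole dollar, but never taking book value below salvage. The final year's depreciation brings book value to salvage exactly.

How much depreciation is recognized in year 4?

Depreciable base = $163,060 − $12,100 = $150,960.
Year 1: ⌊$163,060 × 125%/5⌋ = $40,765. Book value $122,295.
Year 2: ⌊$122,295 × 125%/5⌋ = $30,573. Book value $91,722.
Year 3: ⌊$91,722 × 125%/5⌋ = $22,930. Book value $68,792.
Year 4: ⌊$68,792 × 125%/5⌋ = $17,198. Book value $51,594.

$17,198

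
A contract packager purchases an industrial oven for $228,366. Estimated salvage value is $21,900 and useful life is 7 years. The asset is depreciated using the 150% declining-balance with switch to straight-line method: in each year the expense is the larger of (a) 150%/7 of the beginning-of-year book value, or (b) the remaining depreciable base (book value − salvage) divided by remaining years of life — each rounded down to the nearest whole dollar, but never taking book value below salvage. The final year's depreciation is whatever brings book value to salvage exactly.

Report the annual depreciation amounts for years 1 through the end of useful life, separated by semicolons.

$48,935; $38,449; $30,210; $23,736; $21,712; $21,712; $21,712

Depreciable base = $228,366 − $21,900 = $206,466.
Year 1: DB = ⌊$228,366 × 150%/7⌋ = $48,935; SL = ⌊$206,466/7⌋ = $29,495 → take DB $48,935. Book value $179,431.
Year 2: DB = ⌊$179,431 × 150%/7⌋ = $38,449; SL = ⌊$157,531/6⌋ = $26,255 → take DB $38,449. Book value $140,982.
Year 3: DB = ⌊$140,982 × 150%/7⌋ = $30,210; SL = ⌊$119,082/5⌋ = $23,816 → take DB $30,210. Book value $110,772.
Year 4: DB = ⌊$110,772 × 150%/7⌋ = $23,736; SL = ⌊$88,872/4⌋ = $22,218 → take DB $23,736. Book value $87,036.
Year 5: DB = ⌊$87,036 × 150%/7⌋ = $18,650; SL = ⌊$65,136/3⌋ = $21,712 → take SL $21,712. Book value $65,324.
Year 6: DB = ⌊$65,324 × 150%/7⌋ = $13,998; SL = ⌊$43,424/2⌋ = $21,712 → take SL $21,712. Book value $43,612.
Year 7 (final): $43,612 − $21,900 = $21,712. Book value $21,900.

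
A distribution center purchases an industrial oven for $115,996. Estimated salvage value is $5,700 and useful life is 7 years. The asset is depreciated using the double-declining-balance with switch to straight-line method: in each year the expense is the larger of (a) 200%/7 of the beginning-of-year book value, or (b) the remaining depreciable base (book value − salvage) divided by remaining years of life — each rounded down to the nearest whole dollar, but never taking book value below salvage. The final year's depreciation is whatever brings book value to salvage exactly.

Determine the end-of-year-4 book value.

$30,196

Depreciable base = $115,996 − $5,700 = $110,296.
Year 1: DB = ⌊$115,996 × 200%/7⌋ = $33,141; SL = ⌊$110,296/7⌋ = $15,756 → take DB $33,141. Book value $82,855.
Year 2: DB = ⌊$82,855 × 200%/7⌋ = $23,672; SL = ⌊$77,155/6⌋ = $12,859 → take DB $23,672. Book value $59,183.
Year 3: DB = ⌊$59,183 × 200%/7⌋ = $16,909; SL = ⌊$53,483/5⌋ = $10,696 → take DB $16,909. Book value $42,274.
Year 4: DB = ⌊$42,274 × 200%/7⌋ = $12,078; SL = ⌊$36,574/4⌋ = $9,143 → take DB $12,078. Book value $30,196.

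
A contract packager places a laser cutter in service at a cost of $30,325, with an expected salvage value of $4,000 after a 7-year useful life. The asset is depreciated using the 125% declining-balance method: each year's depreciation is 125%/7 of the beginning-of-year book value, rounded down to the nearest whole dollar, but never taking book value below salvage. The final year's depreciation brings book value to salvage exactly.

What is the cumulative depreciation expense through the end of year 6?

$21,007

Depreciable base = $30,325 − $4,000 = $26,325.
Year 1: ⌊$30,325 × 125%/7⌋ = $5,415. Book value $24,910.
Year 2: ⌊$24,910 × 125%/7⌋ = $4,448. Book value $20,462.
Year 3: ⌊$20,462 × 125%/7⌋ = $3,653. Book value $16,809.
Year 4: ⌊$16,809 × 125%/7⌋ = $3,001. Book value $13,808.
Year 5: ⌊$13,808 × 125%/7⌋ = $2,465. Book value $11,343.
Year 6: ⌊$11,343 × 125%/7⌋ = $2,025. Book value $9,318.
Accumulated through year 6 = $30,325 − $9,318 = $21,007.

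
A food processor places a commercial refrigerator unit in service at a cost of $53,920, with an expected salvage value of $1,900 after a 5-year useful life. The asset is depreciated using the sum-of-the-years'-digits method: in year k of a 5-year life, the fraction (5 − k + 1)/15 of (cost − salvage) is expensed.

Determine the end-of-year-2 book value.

Depreciable base = $53,920 − $1,900 = $52,020.
Sum of the years' digits = 5+4+3+2+1 = 15.
Year 1: $52,020 × 5/15 = $17,340. Book value $36,580.
Year 2: $52,020 × 4/15 = $13,872. Book value $22,708.

$22,708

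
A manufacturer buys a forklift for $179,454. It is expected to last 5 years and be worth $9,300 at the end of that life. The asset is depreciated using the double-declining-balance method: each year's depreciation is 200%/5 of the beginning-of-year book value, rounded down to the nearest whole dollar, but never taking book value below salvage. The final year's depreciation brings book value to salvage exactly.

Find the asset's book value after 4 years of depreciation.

Depreciable base = $179,454 − $9,300 = $170,154.
Year 1: ⌊$179,454 × 200%/5⌋ = $71,781. Book value $107,673.
Year 2: ⌊$107,673 × 200%/5⌋ = $43,069. Book value $64,604.
Year 3: ⌊$64,604 × 200%/5⌋ = $25,841. Book value $38,763.
Year 4: ⌊$38,763 × 200%/5⌋ = $15,505. Book value $23,258.

$23,258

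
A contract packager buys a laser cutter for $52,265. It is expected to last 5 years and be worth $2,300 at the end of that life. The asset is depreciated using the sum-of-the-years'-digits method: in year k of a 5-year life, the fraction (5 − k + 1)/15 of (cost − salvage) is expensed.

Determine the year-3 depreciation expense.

Depreciable base = $52,265 − $2,300 = $49,965.
Sum of the years' digits = 5+4+3+2+1 = 15.
Year 1: $49,965 × 5/15 = $16,655. Book value $35,610.
Year 2: $49,965 × 4/15 = $13,324. Book value $22,286.
Year 3: $49,965 × 3/15 = $9,993. Book value $12,293.

$9,993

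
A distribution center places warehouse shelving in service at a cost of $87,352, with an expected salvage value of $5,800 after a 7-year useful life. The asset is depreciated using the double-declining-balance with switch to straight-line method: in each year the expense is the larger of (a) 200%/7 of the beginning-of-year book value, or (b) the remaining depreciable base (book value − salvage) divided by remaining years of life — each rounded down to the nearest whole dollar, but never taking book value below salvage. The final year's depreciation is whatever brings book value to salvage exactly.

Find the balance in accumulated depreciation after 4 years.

Depreciable base = $87,352 − $5,800 = $81,552.
Year 1: DB = ⌊$87,352 × 200%/7⌋ = $24,957; SL = ⌊$81,552/7⌋ = $11,650 → take DB $24,957. Book value $62,395.
Year 2: DB = ⌊$62,395 × 200%/7⌋ = $17,827; SL = ⌊$56,595/6⌋ = $9,432 → take DB $17,827. Book value $44,568.
Year 3: DB = ⌊$44,568 × 200%/7⌋ = $12,733; SL = ⌊$38,768/5⌋ = $7,753 → take DB $12,733. Book value $31,835.
Year 4: DB = ⌊$31,835 × 200%/7⌋ = $9,095; SL = ⌊$26,035/4⌋ = $6,508 → take DB $9,095. Book value $22,740.
Accumulated through year 4 = $87,352 − $22,740 = $64,612.

$64,612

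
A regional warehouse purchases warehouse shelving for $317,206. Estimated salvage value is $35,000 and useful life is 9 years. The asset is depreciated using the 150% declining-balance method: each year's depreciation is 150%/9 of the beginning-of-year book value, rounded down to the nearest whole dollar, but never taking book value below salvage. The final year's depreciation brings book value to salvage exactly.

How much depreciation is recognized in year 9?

Depreciable base = $317,206 − $35,000 = $282,206.
Year 1: ⌊$317,206 × 150%/9⌋ = $52,867. Book value $264,339.
Year 2: ⌊$264,339 × 150%/9⌋ = $44,056. Book value $220,283.
Year 3: ⌊$220,283 × 150%/9⌋ = $36,713. Book value $183,570.
Year 4: ⌊$183,570 × 150%/9⌋ = $30,595. Book value $152,975.
Year 5: ⌊$152,975 × 150%/9⌋ = $25,495. Book value $127,480.
Year 6: ⌊$127,480 × 150%/9⌋ = $21,246. Book value $106,234.
Year 7: ⌊$106,234 × 150%/9⌋ = $17,705. Book value $88,529.
Year 8: ⌊$88,529 × 150%/9⌋ = $14,754. Book value $73,775.
Year 9 (final): $73,775 − $35,000 = $38,775. Book value $35,000.

$38,775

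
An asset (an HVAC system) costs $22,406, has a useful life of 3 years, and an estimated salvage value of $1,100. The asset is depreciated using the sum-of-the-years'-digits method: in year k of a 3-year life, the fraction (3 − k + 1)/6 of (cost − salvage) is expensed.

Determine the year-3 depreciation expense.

$3,551

Depreciable base = $22,406 − $1,100 = $21,306.
Sum of the years' digits = 3+2+1 = 6.
Year 1: $21,306 × 3/6 = $10,653. Book value $11,753.
Year 2: $21,306 × 2/6 = $7,102. Book value $4,651.
Year 3: $21,306 × 1/6 = $3,551. Book value $1,100.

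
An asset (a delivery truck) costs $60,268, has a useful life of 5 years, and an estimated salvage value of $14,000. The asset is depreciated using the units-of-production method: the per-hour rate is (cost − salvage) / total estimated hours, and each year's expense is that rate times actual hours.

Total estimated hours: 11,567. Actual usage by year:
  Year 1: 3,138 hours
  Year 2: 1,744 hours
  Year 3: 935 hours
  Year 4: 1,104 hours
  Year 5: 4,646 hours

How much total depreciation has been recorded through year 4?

$27,684

Depreciable base = $60,268 − $14,000 = $46,268.
Rate = $46,268 / 11,567 hours = $4 per hour.
Year 1: 3,138 × $4 = $12,552. Book value $47,716.
Year 2: 1,744 × $4 = $6,976. Book value $40,740.
Year 3: 935 × $4 = $3,740. Book value $37,000.
Year 4: 1,104 × $4 = $4,416. Book value $32,584.
Accumulated through year 4 = $60,268 − $32,584 = $27,684.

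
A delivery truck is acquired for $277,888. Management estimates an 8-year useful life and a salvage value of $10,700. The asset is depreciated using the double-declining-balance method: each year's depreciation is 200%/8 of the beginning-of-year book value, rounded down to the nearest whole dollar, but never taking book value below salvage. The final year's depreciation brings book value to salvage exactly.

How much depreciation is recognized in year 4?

Depreciable base = $277,888 − $10,700 = $267,188.
Year 1: ⌊$277,888 × 200%/8⌋ = $69,472. Book value $208,416.
Year 2: ⌊$208,416 × 200%/8⌋ = $52,104. Book value $156,312.
Year 3: ⌊$156,312 × 200%/8⌋ = $39,078. Book value $117,234.
Year 4: ⌊$117,234 × 200%/8⌋ = $29,308. Book value $87,926.

$29,308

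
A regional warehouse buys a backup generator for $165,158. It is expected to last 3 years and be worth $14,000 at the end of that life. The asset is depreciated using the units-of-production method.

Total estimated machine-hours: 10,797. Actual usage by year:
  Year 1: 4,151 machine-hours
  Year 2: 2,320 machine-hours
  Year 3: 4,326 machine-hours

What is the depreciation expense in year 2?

Depreciable base = $165,158 − $14,000 = $151,158.
Rate = $151,158 / 10,797 machine-hours = $14 per machine-hour.
Year 1: 4,151 × $14 = $58,114. Book value $107,044.
Year 2: 2,320 × $14 = $32,480. Book value $74,564.

$32,480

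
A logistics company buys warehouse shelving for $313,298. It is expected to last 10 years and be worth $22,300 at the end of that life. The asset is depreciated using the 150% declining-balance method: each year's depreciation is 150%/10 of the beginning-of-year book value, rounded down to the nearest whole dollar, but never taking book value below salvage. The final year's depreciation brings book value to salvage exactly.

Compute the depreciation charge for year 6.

Depreciable base = $313,298 − $22,300 = $290,998.
Year 1: ⌊$313,298 × 150%/10⌋ = $46,994. Book value $266,304.
Year 2: ⌊$266,304 × 150%/10⌋ = $39,945. Book value $226,359.
Year 3: ⌊$226,359 × 150%/10⌋ = $33,953. Book value $192,406.
Year 4: ⌊$192,406 × 150%/10⌋ = $28,860. Book value $163,546.
Year 5: ⌊$163,546 × 150%/10⌋ = $24,531. Book value $139,015.
Year 6: ⌊$139,015 × 150%/10⌋ = $20,852. Book value $118,163.

$20,852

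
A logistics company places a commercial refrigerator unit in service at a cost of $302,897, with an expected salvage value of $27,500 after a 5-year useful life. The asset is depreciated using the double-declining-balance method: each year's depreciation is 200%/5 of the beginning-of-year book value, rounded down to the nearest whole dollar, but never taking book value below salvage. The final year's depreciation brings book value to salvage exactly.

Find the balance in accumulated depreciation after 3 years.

$237,470

Depreciable base = $302,897 − $27,500 = $275,397.
Year 1: ⌊$302,897 × 200%/5⌋ = $121,158. Book value $181,739.
Year 2: ⌊$181,739 × 200%/5⌋ = $72,695. Book value $109,044.
Year 3: ⌊$109,044 × 200%/5⌋ = $43,617. Book value $65,427.
Accumulated through year 3 = $302,897 − $65,427 = $237,470.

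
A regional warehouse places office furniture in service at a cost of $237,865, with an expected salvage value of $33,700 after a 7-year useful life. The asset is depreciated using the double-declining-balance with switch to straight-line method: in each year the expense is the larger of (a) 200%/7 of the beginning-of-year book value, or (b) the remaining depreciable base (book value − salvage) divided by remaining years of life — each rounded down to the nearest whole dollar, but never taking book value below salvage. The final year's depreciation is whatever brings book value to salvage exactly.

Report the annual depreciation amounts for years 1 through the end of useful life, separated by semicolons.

Depreciable base = $237,865 − $33,700 = $204,165.
Year 1: DB = ⌊$237,865 × 200%/7⌋ = $67,961; SL = ⌊$204,165/7⌋ = $29,166 → take DB $67,961. Book value $169,904.
Year 2: DB = ⌊$169,904 × 200%/7⌋ = $48,544; SL = ⌊$136,204/6⌋ = $22,700 → take DB $48,544. Book value $121,360.
Year 3: DB = ⌊$121,360 × 200%/7⌋ = $34,674; SL = ⌊$87,660/5⌋ = $17,532 → take DB $34,674. Book value $86,686.
Year 4: DB = ⌊$86,686 × 200%/7⌋ = $24,767; SL = ⌊$52,986/4⌋ = $13,246 → take DB $24,767. Book value $61,919.
Year 5: DB = ⌊$61,919 × 200%/7⌋ = $17,691; SL = ⌊$28,219/3⌋ = $9,406 → take DB $17,691. Book value $44,228.
Year 6: DB = ⌊$44,228 × 200%/7⌋ = $12,636; SL = ⌊$10,528/2⌋ = $5,264 → take DB $12,636, capped at $10,528. Book value $33,700.
Year 7 (final): $33,700 − $33,700 = $0. Book value $33,700.

$67,961; $48,544; $34,674; $24,767; $17,691; $10,528; $0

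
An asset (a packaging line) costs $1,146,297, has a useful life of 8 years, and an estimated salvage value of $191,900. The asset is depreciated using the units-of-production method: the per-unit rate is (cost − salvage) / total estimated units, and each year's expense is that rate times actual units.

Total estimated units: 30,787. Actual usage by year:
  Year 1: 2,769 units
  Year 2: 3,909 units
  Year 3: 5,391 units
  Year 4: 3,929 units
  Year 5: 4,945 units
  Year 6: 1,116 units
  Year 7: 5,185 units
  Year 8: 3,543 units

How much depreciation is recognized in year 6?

Depreciable base = $1,146,297 − $191,900 = $954,397.
Rate = $954,397 / 30,787 units = $31 per unit.
Year 1: 2,769 × $31 = $85,839. Book value $1,060,458.
Year 2: 3,909 × $31 = $121,179. Book value $939,279.
Year 3: 5,391 × $31 = $167,121. Book value $772,158.
Year 4: 3,929 × $31 = $121,799. Book value $650,359.
Year 5: 4,945 × $31 = $153,295. Book value $497,064.
Year 6: 1,116 × $31 = $34,596. Book value $462,468.

$34,596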